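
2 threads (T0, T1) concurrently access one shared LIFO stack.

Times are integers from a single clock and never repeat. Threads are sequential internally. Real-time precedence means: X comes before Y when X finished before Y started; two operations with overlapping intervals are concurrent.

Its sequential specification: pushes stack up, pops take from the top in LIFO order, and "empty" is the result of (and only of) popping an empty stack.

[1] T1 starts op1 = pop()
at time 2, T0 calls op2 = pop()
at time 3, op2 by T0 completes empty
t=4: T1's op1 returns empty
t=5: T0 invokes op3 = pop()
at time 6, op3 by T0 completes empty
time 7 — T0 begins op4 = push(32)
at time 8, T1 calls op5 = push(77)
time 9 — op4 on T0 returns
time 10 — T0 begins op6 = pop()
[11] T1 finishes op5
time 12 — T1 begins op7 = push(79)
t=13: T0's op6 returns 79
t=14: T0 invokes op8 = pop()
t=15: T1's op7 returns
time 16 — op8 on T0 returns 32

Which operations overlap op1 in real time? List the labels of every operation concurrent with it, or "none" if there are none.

concurrent with op1 ([1,4]): every op whose interval crosses 1..4
op2 [2,3]: concurrent
op3 [5,6]: after
op4 [7,9]: after
op5 [8,11]: after
op6 [10,13]: after
op7 [12,15]: after
op8 [14,16]: after

op2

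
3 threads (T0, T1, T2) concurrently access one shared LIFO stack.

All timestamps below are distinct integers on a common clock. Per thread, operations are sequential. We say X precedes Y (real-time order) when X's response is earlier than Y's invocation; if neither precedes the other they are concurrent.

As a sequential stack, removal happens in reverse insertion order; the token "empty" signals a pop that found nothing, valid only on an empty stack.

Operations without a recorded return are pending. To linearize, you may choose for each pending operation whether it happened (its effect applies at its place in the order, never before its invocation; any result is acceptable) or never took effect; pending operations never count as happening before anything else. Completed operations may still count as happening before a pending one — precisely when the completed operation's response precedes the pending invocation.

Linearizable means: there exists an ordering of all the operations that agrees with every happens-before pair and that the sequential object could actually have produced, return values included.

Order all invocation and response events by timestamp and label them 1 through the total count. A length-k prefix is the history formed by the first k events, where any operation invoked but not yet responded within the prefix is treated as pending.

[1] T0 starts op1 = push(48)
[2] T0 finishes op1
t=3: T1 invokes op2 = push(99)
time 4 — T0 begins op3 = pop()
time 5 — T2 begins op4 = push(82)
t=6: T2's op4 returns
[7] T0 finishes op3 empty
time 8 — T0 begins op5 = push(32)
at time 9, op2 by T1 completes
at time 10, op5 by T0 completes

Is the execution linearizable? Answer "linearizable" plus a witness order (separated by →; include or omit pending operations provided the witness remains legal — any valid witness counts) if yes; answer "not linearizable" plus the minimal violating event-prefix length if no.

events 1..6 are fine; event 7 — the response of op3 at time 7 — makes the prefix non-linearizable
no legal order exists: 2 real-time-consistent candidates over 3 completed LIFO stack operations, all rejected
including or dropping the 1 pending operation (op2) in any combination fails
for example op1, op3, op4 (pending dropped) fails at step 2: op3 pop() → empty is not legal there
for example op1, op4, op3 (pending dropped) fails at step 3: op3 pop() → empty is not legal there

not linearizable — minimal violating prefix: 7 events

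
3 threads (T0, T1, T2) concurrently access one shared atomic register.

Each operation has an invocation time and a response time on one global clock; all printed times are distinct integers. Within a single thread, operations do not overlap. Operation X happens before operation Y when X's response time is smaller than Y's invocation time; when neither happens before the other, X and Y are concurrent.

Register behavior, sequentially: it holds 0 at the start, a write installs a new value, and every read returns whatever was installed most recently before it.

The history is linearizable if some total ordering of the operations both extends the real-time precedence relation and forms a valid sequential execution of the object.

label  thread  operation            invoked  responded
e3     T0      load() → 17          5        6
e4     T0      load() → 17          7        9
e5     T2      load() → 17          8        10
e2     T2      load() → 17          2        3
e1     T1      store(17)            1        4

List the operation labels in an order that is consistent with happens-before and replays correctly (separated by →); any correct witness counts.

1. e1 store(17), leaving value 17
2. e2 load() → 17, leaving value 17
3. e3 load() → 17, leaving value 17
4. e4 load() → 17, leaving value 17
5. e5 load() → 17, leaving value 17

e1 → e2 → e3 → e4 → e5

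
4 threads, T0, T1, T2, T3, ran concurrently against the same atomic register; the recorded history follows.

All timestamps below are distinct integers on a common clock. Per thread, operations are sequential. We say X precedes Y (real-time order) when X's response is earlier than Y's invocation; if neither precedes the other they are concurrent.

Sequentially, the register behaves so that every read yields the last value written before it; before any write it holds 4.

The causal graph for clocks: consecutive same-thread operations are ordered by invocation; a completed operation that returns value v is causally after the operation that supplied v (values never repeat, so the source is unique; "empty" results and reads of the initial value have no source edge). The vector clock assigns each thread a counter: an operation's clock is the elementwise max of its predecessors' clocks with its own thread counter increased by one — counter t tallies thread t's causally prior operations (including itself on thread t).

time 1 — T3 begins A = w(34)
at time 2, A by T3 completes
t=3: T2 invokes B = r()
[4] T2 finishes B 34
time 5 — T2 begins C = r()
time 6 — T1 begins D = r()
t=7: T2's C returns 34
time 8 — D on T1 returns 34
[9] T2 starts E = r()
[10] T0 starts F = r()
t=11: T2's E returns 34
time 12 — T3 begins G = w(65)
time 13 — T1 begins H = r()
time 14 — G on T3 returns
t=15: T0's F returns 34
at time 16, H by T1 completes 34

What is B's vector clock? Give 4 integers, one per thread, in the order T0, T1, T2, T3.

(0, 0, 1, 1)

A, invoked 1, has no incoming edges; only T3's bump applies → (0, 0, 0, 1)
invoked at 12, G merges VC(A)=(0, 0, 0, 1) and bumps T3's slot → (0, 0, 0, 2)
invoked at 3, B merges VC(A)=(0, 0, 0, 1) and bumps T2's slot → (0, 0, 1, 1)
invoked at 6, D merges VC(A)=(0, 0, 0, 1) and bumps T1's slot → (0, 1, 0, 1)
invoked at 10, F merges VC(A)=(0, 0, 0, 1) and bumps T0's slot → (1, 0, 0, 1)
invoked at 5, C merges VC(A)=(0, 0, 0, 1), VC(B)=(0, 0, 1, 1) and bumps T2's slot → (0, 0, 2, 1)
invoked at 13, H merges VC(A)=(0, 0, 0, 1), VC(D)=(0, 1, 0, 1) and bumps T1's slot → (0, 2, 0, 1)
invoked at 9, E merges VC(A)=(0, 0, 0, 1), VC(C)=(0, 0, 2, 1) and bumps T2's slot → (0, 0, 3, 1)
target: VC(B) = (0, 0, 1, 1)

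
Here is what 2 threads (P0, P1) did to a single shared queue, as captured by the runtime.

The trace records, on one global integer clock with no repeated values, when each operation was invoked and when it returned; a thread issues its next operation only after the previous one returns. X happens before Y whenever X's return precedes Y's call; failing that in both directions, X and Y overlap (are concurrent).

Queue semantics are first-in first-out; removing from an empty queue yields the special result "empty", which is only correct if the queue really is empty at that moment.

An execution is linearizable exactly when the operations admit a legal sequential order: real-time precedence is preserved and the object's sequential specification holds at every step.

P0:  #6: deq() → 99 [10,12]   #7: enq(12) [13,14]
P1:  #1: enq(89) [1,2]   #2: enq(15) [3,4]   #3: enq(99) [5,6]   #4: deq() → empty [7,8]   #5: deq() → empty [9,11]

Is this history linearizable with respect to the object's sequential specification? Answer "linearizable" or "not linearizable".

not linearizable

already the first 8 events (up to #4's response at time 8) admit no linearization; the first 7 still do
a single order respects real time; the 4 completed queue operations fail replay along it
take #1, #2, #3, #4: step 4 already fails, because #4 deq() → empty cannot occur there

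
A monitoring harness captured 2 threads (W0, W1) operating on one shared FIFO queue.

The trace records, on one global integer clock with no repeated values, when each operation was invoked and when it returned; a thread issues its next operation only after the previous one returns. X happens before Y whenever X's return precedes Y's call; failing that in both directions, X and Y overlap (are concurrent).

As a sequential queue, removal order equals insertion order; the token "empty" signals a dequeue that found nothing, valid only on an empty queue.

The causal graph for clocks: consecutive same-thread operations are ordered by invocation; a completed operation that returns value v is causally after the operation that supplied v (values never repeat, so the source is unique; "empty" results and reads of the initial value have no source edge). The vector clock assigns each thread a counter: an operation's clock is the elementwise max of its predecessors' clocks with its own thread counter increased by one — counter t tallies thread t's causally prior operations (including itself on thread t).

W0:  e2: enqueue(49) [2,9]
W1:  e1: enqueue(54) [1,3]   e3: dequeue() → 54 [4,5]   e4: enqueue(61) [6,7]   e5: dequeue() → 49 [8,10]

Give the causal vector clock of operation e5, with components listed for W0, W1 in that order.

(1, 4)

no predecessors for e1 (invoked 1): W1 increments from zero → (0, 1)
no predecessors for e2 (invoked 2): W0 increments from zero → (1, 0)
e3 (invocation 4): componentwise max over VC(e1)=(0, 1), +1 at W1, giving (0, 2)
e4 (invocation 6): componentwise max over VC(e3)=(0, 2), +1 at W1, giving (0, 3)
e5 (invocation 8): componentwise max over VC(e2)=(1, 0), VC(e4)=(0, 3), +1 at W1, giving (1, 4)
target: VC(e5) = (1, 4)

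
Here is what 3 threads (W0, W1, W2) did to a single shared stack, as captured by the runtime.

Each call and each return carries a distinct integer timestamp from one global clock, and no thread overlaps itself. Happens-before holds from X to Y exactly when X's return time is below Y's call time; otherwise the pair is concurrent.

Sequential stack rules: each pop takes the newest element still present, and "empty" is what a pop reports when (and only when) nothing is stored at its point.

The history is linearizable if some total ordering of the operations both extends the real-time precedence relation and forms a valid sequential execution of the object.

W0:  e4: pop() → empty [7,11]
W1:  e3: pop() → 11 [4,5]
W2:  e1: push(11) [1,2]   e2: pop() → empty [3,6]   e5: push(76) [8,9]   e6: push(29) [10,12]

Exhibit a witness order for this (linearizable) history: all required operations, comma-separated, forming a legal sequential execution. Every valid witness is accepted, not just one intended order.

step 1: e1 push(11) — stack <11>
step 2: e3 pop() → 11 — stack <>
step 3: e2 pop() → empty — stack <>
step 4: e4 pop() → empty — stack <>
step 5: e5 push(76) — stack <76>
step 6: e6 push(29) — stack <76,29>

e1, e3, e2, e4, e5, e6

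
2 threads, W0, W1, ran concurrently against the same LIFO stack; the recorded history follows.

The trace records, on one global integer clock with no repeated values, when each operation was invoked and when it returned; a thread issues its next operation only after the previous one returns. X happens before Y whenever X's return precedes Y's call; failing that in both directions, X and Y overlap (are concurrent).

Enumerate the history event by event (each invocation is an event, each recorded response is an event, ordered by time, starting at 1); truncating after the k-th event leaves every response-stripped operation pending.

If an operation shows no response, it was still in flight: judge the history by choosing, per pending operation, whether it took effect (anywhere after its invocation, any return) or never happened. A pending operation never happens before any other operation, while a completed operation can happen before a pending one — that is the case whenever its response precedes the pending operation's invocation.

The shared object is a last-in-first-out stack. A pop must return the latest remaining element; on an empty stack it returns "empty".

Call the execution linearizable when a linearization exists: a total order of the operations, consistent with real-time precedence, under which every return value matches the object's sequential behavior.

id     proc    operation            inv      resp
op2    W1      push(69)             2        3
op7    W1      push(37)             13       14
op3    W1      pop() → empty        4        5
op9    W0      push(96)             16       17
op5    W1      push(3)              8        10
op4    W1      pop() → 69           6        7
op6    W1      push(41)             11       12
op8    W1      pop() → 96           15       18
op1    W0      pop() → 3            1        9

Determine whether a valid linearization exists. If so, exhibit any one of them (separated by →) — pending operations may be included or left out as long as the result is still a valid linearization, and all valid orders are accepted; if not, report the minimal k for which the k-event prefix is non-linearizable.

not linearizable — minimal violating prefix: 7 events

the violation lands at event 7, op4's response at time 7: events 1..6 linearize, events 1..7 do not
exactly one order of the 3 completed ops respects real time; the LIFO stack replay fails
including or dropping the 1 pending operation (op1) in any combination fails
sample order op2, op3, op4 (pending dropped) stalls at step 2 — op3 pop() → empty has no legal effect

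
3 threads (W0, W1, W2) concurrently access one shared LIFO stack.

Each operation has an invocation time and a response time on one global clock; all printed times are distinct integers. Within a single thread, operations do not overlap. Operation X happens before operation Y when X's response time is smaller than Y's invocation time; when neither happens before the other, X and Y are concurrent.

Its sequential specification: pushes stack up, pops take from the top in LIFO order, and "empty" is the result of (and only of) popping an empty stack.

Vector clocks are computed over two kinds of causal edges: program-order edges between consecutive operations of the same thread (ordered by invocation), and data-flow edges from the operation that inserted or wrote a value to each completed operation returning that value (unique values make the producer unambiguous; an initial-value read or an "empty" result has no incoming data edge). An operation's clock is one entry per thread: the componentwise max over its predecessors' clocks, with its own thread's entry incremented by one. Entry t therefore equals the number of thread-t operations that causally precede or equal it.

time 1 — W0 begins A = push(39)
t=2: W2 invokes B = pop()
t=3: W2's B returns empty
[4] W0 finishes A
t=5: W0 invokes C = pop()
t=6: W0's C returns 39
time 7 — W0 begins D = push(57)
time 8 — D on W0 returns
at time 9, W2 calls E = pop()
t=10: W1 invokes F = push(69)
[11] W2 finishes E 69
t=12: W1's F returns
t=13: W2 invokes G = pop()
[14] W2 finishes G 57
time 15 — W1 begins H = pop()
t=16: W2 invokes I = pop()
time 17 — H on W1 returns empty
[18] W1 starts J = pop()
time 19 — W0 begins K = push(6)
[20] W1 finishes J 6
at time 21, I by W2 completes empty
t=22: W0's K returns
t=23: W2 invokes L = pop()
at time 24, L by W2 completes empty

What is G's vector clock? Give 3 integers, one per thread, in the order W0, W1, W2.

(3, 1, 3)

VC(B, invoked at 2): no causal predecessors; +1 on W2 → (0, 0, 1)
VC(F, invoked at 10): no causal predecessors; +1 on W1 → (0, 1, 0)
VC(A, invoked at 1): no causal predecessors; +1 on W0 → (1, 0, 0)
H (invocation 15): componentwise max over VC(F)=(0, 1, 0), +1 at W1, giving (0, 2, 0)
C (invocation 5): componentwise max over VC(A)=(1, 0, 0), +1 at W0, giving (2, 0, 0)
E (invocation 9): componentwise max over VC(B)=(0, 0, 1), VC(F)=(0, 1, 0), +1 at W2, giving (0, 1, 2)
D (invocation 7): componentwise max over VC(C)=(2, 0, 0), +1 at W0, giving (3, 0, 0)
K (invocation 19): componentwise max over VC(D)=(3, 0, 0), +1 at W0, giving (4, 0, 0)
G (invocation 13): componentwise max over VC(D)=(3, 0, 0), VC(E)=(0, 1, 2), +1 at W2, giving (3, 1, 3)
J (invocation 18): componentwise max over VC(H)=(0, 2, 0), VC(K)=(4, 0, 0), +1 at W1, giving (4, 3, 0)
I (invocation 16): componentwise max over VC(G)=(3, 1, 3), +1 at W2, giving (3, 1, 4)
L (invocation 23): componentwise max over VC(I)=(3, 1, 4), +1 at W2, giving (3, 1, 5)
target: VC(G) = (3, 1, 3)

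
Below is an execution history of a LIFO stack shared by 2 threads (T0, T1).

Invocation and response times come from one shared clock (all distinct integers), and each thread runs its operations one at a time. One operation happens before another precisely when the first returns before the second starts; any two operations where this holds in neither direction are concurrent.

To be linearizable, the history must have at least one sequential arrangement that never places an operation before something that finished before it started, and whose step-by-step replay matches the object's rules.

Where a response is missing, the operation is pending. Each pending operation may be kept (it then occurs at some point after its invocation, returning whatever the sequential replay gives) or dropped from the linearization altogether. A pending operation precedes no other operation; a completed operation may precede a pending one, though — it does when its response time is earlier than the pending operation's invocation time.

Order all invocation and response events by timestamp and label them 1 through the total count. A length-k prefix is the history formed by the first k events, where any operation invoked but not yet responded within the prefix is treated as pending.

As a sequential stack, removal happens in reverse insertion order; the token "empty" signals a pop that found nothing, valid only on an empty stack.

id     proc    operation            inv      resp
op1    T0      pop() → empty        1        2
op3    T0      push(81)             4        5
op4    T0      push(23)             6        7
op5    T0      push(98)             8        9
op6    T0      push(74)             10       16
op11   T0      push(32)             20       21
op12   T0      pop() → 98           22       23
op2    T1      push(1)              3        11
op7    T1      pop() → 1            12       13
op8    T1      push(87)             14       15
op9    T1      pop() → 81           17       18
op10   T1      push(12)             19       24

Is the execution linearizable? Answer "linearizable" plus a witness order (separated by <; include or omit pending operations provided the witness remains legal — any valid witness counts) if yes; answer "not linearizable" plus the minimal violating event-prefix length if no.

already the first 18 events (up to op9's response at time 18) admit no linearization; the first 17 still do
no legal order exists: 13 real-time-consistent candidates over 9 completed LIFO stack operations, all rejected
e.g. op1, op2, op3, op4, op5, op6, op7, op8, op9: illegal at step 7, since op7 pop() → 1 cannot apply there
e.g. op1, op2, op3, op4, op5, op7, op6, op8, op9: illegal at step 6, since op7 pop() → 1 cannot apply there

not linearizable — minimal violating prefix: 18 events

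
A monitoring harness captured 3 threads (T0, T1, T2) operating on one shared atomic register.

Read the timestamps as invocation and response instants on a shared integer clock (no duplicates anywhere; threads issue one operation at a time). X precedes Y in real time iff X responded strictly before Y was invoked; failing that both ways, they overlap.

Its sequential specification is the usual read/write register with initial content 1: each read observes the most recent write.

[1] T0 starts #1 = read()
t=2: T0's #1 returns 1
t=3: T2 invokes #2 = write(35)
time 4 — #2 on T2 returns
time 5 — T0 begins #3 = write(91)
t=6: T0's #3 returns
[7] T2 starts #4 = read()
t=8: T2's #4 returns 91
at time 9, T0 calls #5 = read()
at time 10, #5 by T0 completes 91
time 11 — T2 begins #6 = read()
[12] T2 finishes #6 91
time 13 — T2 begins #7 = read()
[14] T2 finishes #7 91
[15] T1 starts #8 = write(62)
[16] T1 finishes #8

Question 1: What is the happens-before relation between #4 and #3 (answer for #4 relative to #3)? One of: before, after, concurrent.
#4 spans [7,8], #3 spans [5,6]
resp(#3)=6 < inv(#4)=7

after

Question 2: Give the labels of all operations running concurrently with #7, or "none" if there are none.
#7 spans [13,14]: anything still running between times 13 and 14 counts as concurrent
#1 [1,2]: before
#2 [3,4]: before
#3 [5,6]: before
#4 [7,8]: before
#5 [9,10]: before
#6 [11,12]: before
#8 [15,16]: after

none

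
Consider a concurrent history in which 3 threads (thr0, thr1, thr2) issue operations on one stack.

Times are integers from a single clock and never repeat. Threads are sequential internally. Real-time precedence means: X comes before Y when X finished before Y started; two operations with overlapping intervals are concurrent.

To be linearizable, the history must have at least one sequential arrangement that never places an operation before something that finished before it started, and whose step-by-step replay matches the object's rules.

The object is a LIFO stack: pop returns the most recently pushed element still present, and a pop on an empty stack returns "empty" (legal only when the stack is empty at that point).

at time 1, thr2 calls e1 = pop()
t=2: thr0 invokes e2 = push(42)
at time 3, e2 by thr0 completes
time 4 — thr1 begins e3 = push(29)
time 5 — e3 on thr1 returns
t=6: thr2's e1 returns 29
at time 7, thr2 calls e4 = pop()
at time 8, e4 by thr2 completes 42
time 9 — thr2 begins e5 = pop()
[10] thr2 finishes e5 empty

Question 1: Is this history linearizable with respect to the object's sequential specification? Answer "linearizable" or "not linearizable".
witness order: e2, e3, e1, e4, e5
after step 1 (e2 push(42)): stack <42>
after step 2 (e3 push(29)): stack <42,29>
after step 3 (e1 pop() → 29): stack <42>
after step 4 (e4 pop() → 42): stack <>
after step 5 (e5 pop() → empty): stack <>

linearizable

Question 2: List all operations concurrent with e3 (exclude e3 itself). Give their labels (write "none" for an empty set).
Answer: e1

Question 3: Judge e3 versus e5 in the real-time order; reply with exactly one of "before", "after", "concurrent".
Answer: before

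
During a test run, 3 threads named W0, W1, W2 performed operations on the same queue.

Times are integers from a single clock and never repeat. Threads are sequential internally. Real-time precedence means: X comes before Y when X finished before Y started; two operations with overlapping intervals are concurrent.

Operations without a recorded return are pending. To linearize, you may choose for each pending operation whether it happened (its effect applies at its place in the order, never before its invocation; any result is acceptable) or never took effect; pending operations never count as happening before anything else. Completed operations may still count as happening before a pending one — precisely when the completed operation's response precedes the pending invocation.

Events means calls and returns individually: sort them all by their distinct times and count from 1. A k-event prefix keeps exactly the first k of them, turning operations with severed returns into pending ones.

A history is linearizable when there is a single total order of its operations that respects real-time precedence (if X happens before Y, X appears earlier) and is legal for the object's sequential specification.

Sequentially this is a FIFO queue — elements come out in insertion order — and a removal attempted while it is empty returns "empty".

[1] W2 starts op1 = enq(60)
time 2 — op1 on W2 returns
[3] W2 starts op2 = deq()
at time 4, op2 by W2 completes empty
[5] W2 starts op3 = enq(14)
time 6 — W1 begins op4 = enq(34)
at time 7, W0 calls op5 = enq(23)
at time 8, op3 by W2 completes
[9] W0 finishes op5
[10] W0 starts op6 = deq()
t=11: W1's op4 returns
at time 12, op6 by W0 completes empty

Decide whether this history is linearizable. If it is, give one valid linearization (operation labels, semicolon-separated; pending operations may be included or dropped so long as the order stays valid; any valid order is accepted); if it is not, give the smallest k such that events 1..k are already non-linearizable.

not linearizable — minimal violating prefix: 4 events

the violation lands at event 4, op2's response at time 4: events 1..3 linearize, events 1..4 do not
the sole real-time-consistent order of 2 completed operations fails the queue replay
e.g. op1, op2: illegal at step 2, since op2 deq() → empty cannot apply there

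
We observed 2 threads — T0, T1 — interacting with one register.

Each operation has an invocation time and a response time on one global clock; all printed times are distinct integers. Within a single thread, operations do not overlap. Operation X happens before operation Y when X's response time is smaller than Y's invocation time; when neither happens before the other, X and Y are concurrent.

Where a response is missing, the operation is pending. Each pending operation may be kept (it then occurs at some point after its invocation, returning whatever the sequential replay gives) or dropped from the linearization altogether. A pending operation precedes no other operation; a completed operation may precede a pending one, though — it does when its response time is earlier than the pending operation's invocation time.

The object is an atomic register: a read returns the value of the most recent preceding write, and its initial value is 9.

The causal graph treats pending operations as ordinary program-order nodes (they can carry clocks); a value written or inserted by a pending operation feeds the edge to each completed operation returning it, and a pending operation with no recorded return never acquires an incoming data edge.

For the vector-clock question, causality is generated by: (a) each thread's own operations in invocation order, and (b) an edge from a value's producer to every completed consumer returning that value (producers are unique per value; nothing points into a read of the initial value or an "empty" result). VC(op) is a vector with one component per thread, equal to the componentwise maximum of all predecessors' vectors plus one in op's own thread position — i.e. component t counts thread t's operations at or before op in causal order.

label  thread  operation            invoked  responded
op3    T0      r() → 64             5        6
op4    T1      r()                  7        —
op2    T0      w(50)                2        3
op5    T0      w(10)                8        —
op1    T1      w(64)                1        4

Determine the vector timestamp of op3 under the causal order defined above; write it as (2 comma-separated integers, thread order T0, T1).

(2, 1)

op1 (invocation 1): nothing precedes it; T1's component alone gives (0, 1)
op2 (invocation 2): nothing precedes it; T0's component alone gives (1, 0)
merge at op4 (invoked 7): VC(op1)=(0, 1), own-thread bump on T1 → (0, 2)
merge at op3 (invoked 5): VC(op1)=(0, 1), VC(op2)=(1, 0), own-thread bump on T0 → (2, 1)
merge at op5 (invoked 8): VC(op3)=(2, 1), own-thread bump on T0 → (3, 1)
target: VC(op3) = (2, 1)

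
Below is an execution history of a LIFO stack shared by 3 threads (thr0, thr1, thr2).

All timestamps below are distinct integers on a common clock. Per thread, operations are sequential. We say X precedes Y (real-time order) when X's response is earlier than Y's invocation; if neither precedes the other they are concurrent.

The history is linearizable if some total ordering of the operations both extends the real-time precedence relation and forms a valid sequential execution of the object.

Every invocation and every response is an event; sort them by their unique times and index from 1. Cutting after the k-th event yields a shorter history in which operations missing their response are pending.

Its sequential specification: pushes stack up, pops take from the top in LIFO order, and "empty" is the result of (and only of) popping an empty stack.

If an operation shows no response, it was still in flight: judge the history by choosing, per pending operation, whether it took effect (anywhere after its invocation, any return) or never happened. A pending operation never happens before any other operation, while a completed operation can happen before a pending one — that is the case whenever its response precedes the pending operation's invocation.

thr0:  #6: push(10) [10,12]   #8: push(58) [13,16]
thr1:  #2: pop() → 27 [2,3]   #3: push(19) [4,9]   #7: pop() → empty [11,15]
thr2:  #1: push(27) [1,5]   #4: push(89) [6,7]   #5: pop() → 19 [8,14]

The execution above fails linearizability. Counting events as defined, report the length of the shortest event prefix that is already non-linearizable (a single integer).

15

a valid linearization of events 1..14 exists, for instance #1, #2, #3, #4, #7, #5, #6:
1. #1 push(27), leaving stack <27>
2. #2 pop() → 27, leaving stack <>
3. #3 push(19), leaving stack <19>
4. #4 push(89), leaving stack <19,89>
5. #7 pop() (pending, included), leaving stack <19>
6. #5 pop() → 19, leaving stack <>
7. #6 push(10), leaving stack <10>
at event 15 (#7's time-15 response) nothing linearizes any more
completion choices over the 1 pending operation (#8) were checked; none helps
sample order #1, #2, #3, #4, #5, #6, #7 (pending dropped) stalls at step 5 — #5 pop() → 19 has no legal effect
sample order #1, #2, #3, #4, #5, #7, #6 (pending dropped) stalls at step 5 — #5 pop() → 19 has no legal effect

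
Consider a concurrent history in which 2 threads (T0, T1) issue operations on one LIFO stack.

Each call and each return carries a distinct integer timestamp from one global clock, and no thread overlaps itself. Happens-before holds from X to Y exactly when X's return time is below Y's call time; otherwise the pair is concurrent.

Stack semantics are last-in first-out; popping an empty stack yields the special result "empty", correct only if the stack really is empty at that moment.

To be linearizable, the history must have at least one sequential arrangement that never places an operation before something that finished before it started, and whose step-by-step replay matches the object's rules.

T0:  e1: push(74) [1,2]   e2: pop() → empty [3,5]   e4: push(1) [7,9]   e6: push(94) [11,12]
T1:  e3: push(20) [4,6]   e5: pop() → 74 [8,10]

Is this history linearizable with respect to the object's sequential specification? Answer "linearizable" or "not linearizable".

not linearizable

the violation lands at event 5, e2's response at time 5: events 1..4 linearize, events 1..5 do not
a single order respects real time; the 2 completed LIFO stack operations fail replay along it
no escape via the 1 pending operation (e3): every completion choice fails
sample order e1, e2 (pending dropped) stalls at step 2 — e2 pop() → empty has no legal effect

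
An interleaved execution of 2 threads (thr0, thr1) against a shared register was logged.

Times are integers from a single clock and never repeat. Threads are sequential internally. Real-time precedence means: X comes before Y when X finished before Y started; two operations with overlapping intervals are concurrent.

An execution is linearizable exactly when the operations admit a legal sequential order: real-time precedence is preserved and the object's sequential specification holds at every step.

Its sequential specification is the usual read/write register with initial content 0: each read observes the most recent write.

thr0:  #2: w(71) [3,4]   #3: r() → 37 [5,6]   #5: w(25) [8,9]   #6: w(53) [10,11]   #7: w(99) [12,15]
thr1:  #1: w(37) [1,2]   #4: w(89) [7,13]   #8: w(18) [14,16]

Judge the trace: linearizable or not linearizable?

already the first 6 events (up to #3's response at time 6) admit no linearization; the first 5 still do
exhaustive check: the 3 completed register ops admit one real-time order; illegal
for example #1, #2, #3 fails at step 3: #3 r() → 37 is not legal there

not linearizable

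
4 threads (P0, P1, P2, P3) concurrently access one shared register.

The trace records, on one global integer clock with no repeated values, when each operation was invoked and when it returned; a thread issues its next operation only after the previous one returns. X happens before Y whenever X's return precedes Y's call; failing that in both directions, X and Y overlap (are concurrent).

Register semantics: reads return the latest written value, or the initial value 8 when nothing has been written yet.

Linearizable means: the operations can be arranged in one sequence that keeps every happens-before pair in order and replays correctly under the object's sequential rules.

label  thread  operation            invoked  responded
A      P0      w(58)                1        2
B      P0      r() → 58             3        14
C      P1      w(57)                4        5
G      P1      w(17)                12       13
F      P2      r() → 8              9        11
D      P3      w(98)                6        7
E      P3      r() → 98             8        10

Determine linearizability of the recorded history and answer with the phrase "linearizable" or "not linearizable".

cut after 10 events: linearizable; cut after 11 events (F responds, time 11): not linearizable
every one of the 2 real-time-consistent orders over 5 completed register ops fails the sequential spec
every completion of the 1 pending operation (B) was checked; none linearizes
take A, C, D, E, F (pending dropped): step 5 already fails, because F r() → 8 cannot occur there
take A, C, D, F, E (pending dropped): step 4 already fails, because F r() → 8 cannot occur there

not linearizable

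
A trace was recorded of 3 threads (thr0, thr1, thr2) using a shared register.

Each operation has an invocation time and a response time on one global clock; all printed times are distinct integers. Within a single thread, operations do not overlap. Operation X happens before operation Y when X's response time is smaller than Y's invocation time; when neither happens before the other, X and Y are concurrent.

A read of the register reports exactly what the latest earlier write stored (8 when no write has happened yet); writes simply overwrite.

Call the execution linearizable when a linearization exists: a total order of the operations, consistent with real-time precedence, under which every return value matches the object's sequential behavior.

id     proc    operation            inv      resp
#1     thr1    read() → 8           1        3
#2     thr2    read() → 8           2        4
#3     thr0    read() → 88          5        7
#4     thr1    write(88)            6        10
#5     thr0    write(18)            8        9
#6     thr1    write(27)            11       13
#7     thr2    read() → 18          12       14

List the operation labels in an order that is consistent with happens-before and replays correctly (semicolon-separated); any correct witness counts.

1. #1 read() → 8, leaving value 8
2. #2 read() → 8, leaving value 8
3. #4 write(88), leaving value 88
4. #3 read() → 88, leaving value 88
5. #5 write(18), leaving value 18
6. #7 read() → 18, leaving value 18
7. #6 write(27), leaving value 27

#1; #2; #4; #3; #5; #7; #6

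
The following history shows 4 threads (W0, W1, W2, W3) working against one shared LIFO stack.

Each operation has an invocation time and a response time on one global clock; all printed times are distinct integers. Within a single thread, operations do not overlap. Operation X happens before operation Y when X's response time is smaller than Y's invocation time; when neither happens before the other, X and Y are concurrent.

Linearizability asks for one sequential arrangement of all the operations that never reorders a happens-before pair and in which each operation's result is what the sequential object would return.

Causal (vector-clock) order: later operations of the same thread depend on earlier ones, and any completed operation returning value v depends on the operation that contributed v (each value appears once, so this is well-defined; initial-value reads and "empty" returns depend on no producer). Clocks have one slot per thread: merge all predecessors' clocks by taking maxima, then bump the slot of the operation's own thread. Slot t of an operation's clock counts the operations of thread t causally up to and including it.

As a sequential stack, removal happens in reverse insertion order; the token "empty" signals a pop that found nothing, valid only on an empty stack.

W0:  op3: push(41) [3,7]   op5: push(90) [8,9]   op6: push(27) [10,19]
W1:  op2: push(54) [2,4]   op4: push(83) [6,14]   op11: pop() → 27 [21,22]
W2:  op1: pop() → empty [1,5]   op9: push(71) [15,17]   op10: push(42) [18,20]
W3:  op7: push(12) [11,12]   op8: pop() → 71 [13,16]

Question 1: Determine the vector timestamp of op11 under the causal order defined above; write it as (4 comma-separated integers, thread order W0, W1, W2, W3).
(3, 3, 0, 0)

no predecessors for op7 (invoked 11): W3 increments from zero → (0, 0, 0, 1)
no predecessors for op1 (invoked 1): W2 increments from zero → (0, 0, 1, 0)
no predecessors for op2 (invoked 2): W1 increments from zero → (0, 1, 0, 0)
no predecessors for op3 (invoked 3): W0 increments from zero → (1, 0, 0, 0)
merge at op9 (invoked 15): VC(op1)=(0, 0, 1, 0), own-thread bump on W2 → (0, 0, 2, 0)
merge at op4 (invoked 6): VC(op2)=(0, 1, 0, 0), own-thread bump on W1 → (0, 2, 0, 0)
merge at op5 (invoked 8): VC(op3)=(1, 0, 0, 0), own-thread bump on W0 → (2, 0, 0, 0)
merge at op10 (invoked 18): VC(op9)=(0, 0, 2, 0), own-thread bump on W2 → (0, 0, 3, 0)
merge at op6 (invoked 10): VC(op5)=(2, 0, 0, 0), own-thread bump on W0 → (3, 0, 0, 0)
merge at op8 (invoked 13): VC(op7)=(0, 0, 0, 1), VC(op9)=(0, 0, 2, 0), own-thread bump on W3 → (0, 0, 2, 2)
merge at op11 (invoked 21): VC(op4)=(0, 2, 0, 0), VC(op6)=(3, 0, 0, 0), own-thread bump on W1 → (3, 3, 0, 0)
target: VC(op11) = (3, 3, 0, 0)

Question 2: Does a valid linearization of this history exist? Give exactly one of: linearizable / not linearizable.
linearizable

a witness: op1, op2, op3, op4, op5, op7, op9, op8, op10, op6, op11
1. op1 pop() → empty, leaving stack <>
2. op2 push(54), leaving stack <54>
3. op3 push(41), leaving stack <54,41>
4. op4 push(83), leaving stack <54,41,83>
5. op5 push(90), leaving stack <54,41,83,90>
6. op7 push(12), leaving stack <54,41,83,90,12>
7. op9 push(71), leaving stack <54,41,83,90,12,71>
8. op8 pop() → 71, leaving stack <54,41,83,90,12>
9. op10 push(42), leaving stack <54,41,83,90,12,42>
10. op6 push(27), leaving stack <54,41,83,90,12,42,27>
11. op11 pop() → 27, leaving stack <54,41,83,90,12,42>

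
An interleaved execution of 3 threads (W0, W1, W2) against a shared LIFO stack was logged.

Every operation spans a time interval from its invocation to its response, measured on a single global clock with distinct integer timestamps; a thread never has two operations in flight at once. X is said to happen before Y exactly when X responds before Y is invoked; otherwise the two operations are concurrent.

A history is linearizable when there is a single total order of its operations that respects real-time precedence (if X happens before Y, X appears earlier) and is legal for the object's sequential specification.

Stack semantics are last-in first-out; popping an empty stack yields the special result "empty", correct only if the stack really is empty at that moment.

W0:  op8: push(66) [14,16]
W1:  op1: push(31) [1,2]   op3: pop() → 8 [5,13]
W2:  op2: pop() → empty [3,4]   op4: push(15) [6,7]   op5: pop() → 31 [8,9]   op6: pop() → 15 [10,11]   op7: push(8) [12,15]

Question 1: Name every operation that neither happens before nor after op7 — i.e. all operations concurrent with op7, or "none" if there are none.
Answer: op3, op8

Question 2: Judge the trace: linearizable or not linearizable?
not linearizable

prefix check: 1..3 passes, 1..4 fails once op2's time-4 response joins
exactly one order of the 2 completed ops respects real time; the LIFO stack replay fails
sample order op1, op2 stalls at step 2 — op2 pop() → empty has no legal effect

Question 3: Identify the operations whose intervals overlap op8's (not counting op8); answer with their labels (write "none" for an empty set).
Answer: op7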